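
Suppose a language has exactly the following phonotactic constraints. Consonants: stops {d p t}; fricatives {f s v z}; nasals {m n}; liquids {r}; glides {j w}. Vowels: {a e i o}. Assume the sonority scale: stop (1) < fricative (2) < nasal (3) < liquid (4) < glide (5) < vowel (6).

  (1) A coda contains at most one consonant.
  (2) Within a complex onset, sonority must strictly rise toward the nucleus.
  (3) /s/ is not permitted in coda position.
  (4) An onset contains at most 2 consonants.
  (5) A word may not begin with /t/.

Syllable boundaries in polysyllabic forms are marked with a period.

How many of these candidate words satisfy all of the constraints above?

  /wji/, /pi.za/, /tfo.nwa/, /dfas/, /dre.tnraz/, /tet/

/wji/ — violates constraint 2: syllable 1 onset /wj/: /w/ (glide, 5) → /j/ (glide, 5) does not rise → not permitted
/pi.za/ — σ1 onset /p/, coda /∅/ ok; σ2 onset /z/, coda /∅/ ok → permitted
/tfo.nwa/ — violates constraint 5: word begins with /t/ → not permitted
/dfas/ — violates constraint 3: syllable 1 coda contains /s/ → not permitted
/dre.tnraz/ — violates constraint 4: syllable 2 onset /tnr/ has 3 consonants (> 2) → not permitted
/tet/ — violates constraint 5: word begins with /t/ → not permitted
Permitted: /pi.za/ → 1.

1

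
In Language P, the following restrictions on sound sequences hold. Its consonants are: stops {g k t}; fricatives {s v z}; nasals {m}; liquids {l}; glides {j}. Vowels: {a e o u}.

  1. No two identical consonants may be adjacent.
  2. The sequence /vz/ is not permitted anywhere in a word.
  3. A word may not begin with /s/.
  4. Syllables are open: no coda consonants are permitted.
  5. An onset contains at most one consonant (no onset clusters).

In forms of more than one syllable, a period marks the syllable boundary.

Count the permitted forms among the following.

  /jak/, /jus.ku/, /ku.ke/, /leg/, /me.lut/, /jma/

/jak/ — violates constraint 4: syllable 1 coda /k/ has 1 consonant (> 0) → not permitted
/jus.ku/ — violates constraint 4: syllable 1 coda /s/ has 1 consonant (> 0) → not permitted
/ku.ke/ — σ1 onset /k/, coda /∅/ ok; σ2 onset /k/, coda /∅/ ok → permitted
/leg/ — violates constraint 4: syllable 1 coda /g/ has 1 consonant (> 0) → not permitted
/me.lut/ — violates constraint 4: syllable 2 coda /t/ has 1 consonant (> 0) → not permitted
/jma/ — violates constraint 5: syllable 1 onset /jm/ has 2 consonants (> 1) → not permitted
Permitted: /ku.ke/ → 1.

1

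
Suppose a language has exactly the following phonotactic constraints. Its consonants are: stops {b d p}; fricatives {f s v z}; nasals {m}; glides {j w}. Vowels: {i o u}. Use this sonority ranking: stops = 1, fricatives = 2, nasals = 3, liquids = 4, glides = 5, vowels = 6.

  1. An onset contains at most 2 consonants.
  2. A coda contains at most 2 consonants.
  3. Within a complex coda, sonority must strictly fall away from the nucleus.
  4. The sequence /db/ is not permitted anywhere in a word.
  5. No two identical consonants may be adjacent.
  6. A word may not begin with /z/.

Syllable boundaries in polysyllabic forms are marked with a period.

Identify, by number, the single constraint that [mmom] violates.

[mmom]: adjacent identical consonants /mm/.
This is a violation of constraint 5: "No two identical consonants may be adjacent."
The remaining constraints (1, 2, 3, 4, 6) are satisfied.

5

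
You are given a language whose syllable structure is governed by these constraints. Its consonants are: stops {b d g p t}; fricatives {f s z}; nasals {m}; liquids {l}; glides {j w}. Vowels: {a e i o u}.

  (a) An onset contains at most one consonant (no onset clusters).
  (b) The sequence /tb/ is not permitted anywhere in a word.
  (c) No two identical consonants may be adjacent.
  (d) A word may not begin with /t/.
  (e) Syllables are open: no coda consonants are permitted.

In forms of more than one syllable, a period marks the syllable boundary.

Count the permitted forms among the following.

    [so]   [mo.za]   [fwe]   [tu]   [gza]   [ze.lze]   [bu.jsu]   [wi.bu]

[so] — σ1 onset /s/, coda /∅/ ok → permitted
[mo.za] — σ1 onset /m/, coda /∅/ ok; σ2 onset /z/, coda /∅/ ok → permitted
[fwe] — violates constraint (a): syllable 1 onset /fw/ has 2 consonants (> 1) → not permitted
[tu] — violates constraint (d): word begins with /t/ → not permitted
[gza] — violates constraint (a): syllable 1 onset /gz/ has 2 consonants (> 1) → not permitted
[ze.lze] — violates constraint (a): syllable 2 onset /lz/ has 2 consonants (> 1) → not permitted
[bu.jsu] — violates constraint (a): syllable 2 onset /js/ has 2 consonants (> 1) → not permitted
[wi.bu] — σ1 onset /w/, coda /∅/ ok; σ2 onset /b/, coda /∅/ ok → permitted
Permitted: [so], [mo.za], [wi.bu] → 3.

3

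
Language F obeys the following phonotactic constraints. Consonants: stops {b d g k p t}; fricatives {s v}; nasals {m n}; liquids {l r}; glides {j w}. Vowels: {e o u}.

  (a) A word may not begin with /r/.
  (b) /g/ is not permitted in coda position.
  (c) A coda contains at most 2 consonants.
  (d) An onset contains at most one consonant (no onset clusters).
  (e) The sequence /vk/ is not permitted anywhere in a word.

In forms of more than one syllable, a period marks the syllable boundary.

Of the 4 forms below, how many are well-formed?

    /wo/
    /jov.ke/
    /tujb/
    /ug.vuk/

/wo/ — σ1 onset /w/, coda /∅/ ok → well-formed
/jov.ke/ — violates constraint (e): contains banned sequence /vk/ → ill-formed
/tujb/ — σ1 onset /t/, coda /jb/ (2C) ok → well-formed
/ug.vuk/ — violates constraint (b): syllable 1 coda contains /g/ → ill-formed
Well-formed: /wo/, /tujb/ → 2.

2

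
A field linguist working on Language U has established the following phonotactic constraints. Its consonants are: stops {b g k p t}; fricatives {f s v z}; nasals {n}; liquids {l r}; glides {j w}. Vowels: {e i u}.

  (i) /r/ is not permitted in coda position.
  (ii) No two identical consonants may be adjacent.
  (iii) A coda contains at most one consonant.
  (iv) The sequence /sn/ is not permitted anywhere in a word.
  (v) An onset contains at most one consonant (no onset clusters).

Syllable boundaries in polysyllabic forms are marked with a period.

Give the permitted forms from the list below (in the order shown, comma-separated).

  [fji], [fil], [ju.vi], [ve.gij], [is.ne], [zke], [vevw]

[fji] — violates constraint (v): syllable 1 onset /fj/ has 2 consonants (> 1) → not permitted
[fil] — σ1 onset /f/, coda /l/ ok → permitted
[ju.vi] — σ1 onset /j/, coda /∅/ ok; σ2 onset /v/, coda /∅/ ok → permitted
[ve.gij] — σ1 onset /v/, coda /∅/ ok; σ2 onset /g/, coda /j/ ok → permitted
[is.ne] — violates constraint (iv): contains banned sequence /sn/ → not permitted
[zke] — violates constraint (v): syllable 1 onset /zk/ has 2 consonants (> 1) → not permitted
[vevw] — violates constraint (iii): syllable 1 coda /vw/ has 2 consonants (> 1) → not permitted

[fil], [ju.vi], [ve.gij]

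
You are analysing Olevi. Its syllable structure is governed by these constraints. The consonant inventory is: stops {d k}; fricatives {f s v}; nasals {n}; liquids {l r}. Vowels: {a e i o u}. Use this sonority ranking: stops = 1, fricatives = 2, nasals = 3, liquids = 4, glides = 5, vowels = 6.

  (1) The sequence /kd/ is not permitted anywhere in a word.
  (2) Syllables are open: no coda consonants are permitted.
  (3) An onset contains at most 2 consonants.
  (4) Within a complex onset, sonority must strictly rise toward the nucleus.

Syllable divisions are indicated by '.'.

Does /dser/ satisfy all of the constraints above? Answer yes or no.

/dser/ — violates constraint 2: syllable 1 coda /r/ has 1 consonant (> 0) → illicit

no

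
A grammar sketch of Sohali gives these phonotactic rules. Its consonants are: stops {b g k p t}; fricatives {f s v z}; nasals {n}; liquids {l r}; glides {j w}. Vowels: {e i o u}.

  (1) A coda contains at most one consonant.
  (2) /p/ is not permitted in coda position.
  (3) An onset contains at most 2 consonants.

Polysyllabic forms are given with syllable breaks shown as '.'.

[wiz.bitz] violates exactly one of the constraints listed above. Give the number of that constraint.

[wiz.bitz]: syllable 2 coda /tz/ has 2 consonants (> 1).
This is a violation of constraint 1: "A coda contains at most one consonant."
The remaining constraints (2, 3) are satisfied.

1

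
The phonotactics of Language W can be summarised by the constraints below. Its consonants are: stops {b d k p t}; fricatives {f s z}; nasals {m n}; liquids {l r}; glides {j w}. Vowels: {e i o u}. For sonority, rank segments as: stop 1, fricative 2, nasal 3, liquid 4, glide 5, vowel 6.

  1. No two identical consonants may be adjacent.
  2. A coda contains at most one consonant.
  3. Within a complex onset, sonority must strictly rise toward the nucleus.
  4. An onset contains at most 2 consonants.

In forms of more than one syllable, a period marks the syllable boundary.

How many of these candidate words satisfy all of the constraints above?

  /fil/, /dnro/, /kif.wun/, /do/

3

/fil/ — σ1 onset /f/, coda /l/ ok → permitted
/dnro/ — violates constraint 4: syllable 1 onset /dnr/ has 3 consonants (> 2) → not permitted
/kif.wun/ — σ1 onset /k/, coda /f/ ok; σ2 onset /w/, coda /n/ ok → permitted
/do/ — σ1 onset /d/, coda /∅/ ok → permitted
Permitted: /fil/, /kif.wun/, /do/ → 3.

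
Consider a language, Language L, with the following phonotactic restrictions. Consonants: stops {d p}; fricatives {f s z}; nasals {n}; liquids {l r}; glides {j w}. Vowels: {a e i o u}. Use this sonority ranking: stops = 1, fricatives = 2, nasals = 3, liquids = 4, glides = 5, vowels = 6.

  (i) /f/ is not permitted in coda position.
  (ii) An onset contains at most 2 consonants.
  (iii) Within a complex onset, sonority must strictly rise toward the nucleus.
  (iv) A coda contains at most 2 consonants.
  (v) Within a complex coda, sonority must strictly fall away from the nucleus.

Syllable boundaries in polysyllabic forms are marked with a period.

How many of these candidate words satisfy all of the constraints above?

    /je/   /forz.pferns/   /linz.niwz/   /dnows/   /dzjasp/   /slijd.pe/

4

/je/ — σ1 onset /j/, coda /∅/ ok → licit
/forz.pferns/ — violates constraint (iv): syllable 2 coda /rns/ has 3 consonants (> 2) → illicit
/linz.niwz/ — σ1 onset /l/, coda /nz/ (3→2 falls) ok; σ2 onset /n/, coda /wz/ (5→2 falls) ok → licit
/dnows/ — σ1 onset /dn/ (1→3 rises), coda /ws/ (5→2 falls) ok → licit
/dzjasp/ — violates constraint (ii): syllable 1 onset /dzj/ has 3 consonants (> 2) → illicit
/slijd.pe/ — σ1 onset /sl/ (2→4 rises), coda /jd/ (5→1 falls) ok; σ2 onset /p/, coda /∅/ ok → licit
Licit: /je/, /linz.niwz/, /dnows/, /slijd.pe/ → 4.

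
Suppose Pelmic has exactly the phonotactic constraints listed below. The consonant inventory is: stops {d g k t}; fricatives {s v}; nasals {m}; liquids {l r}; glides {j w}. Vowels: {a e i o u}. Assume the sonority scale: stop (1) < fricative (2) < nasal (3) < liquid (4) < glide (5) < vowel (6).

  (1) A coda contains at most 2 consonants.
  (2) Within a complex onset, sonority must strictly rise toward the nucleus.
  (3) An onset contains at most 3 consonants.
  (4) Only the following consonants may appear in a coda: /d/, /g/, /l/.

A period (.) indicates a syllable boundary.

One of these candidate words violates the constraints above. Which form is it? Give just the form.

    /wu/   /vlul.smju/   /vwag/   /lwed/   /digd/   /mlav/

/mlav/

/wu/ — σ1 onset /w/, coda /∅/ ok → well-formed
/vlul.smju/ — σ1 onset /vl/ (2→4 rises), coda /l/ ok; σ2 onset /smj/ (2→3→5 rises), coda /∅/ ok → well-formed
/vwag/ — σ1 onset /vw/ (2→5 rises), coda /g/ ok → well-formed
/lwed/ — σ1 onset /lw/ (4→5 rises), coda /d/ ok → well-formed
/digd/ — σ1 onset /d/, coda /gd/ (2C) ok → well-formed
/mlav/ — violates constraint 4: syllable 1 coda contains /v/, which is not a licensed coda consonant → ill-formed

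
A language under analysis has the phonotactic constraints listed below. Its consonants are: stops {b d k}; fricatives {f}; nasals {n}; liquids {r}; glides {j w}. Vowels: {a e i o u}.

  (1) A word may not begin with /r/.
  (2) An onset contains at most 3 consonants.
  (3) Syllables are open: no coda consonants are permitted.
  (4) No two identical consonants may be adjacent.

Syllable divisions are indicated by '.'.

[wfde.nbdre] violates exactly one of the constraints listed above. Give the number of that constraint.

2

[wfde.nbdre]: syllable 2 onset /nbdr/ has 4 consonants (> 3).
This is a violation of constraint 2: "An onset contains at most 3 consonants."
The remaining constraints (1, 3, 4) are satisfied.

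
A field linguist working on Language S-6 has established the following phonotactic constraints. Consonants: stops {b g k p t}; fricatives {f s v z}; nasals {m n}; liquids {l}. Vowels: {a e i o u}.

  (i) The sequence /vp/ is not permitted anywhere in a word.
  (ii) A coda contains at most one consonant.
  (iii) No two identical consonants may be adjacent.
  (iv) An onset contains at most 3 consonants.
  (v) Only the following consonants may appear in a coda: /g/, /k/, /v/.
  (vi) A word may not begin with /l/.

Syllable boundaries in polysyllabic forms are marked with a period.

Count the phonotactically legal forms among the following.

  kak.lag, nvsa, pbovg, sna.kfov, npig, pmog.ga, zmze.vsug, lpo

5

kak.lag — σ1 onset /k/, coda /k/ ok; σ2 onset /l/, coda /g/ ok → phonotactically legal
nvsa — σ1 onset /nvs/ (3C), coda /∅/ ok → phonotactically legal
pbovg — violates constraint (ii): syllable 1 coda /vg/ has 2 consonants (> 1) → phonotactically illegal
sna.kfov — σ1 onset /sn/ (2C), coda /∅/ ok; σ2 onset /kf/ (2C), coda /v/ ok → phonotactically legal
npig — σ1 onset /np/ (2C), coda /g/ ok → phonotactically legal
pmog.ga — violates constraint (iii): adjacent identical consonants /gg/ → phonotactically illegal
zmze.vsug — σ1 onset /zmz/ (3C), coda /∅/ ok; σ2 onset /vs/ (2C), coda /g/ ok → phonotactically legal
lpo — violates constraint (vi): word begins with /l/ → phonotactically illegal
Phonotactically legal: kak.lag, nvsa, sna.kfov, npig, zmze.vsug → 5.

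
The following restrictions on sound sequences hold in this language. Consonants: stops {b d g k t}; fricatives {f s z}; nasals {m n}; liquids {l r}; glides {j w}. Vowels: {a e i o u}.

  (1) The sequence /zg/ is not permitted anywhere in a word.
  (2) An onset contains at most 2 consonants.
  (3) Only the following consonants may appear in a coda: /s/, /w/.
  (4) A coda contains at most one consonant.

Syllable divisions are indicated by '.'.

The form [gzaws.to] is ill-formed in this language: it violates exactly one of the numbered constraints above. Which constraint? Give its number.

[gzaws.to]: syllable 1 coda /ws/ has 2 consonants (> 1).
This is a violation of constraint 4: "A coda contains at most one consonant."
The remaining constraints (1, 2, 3) are satisfied.

4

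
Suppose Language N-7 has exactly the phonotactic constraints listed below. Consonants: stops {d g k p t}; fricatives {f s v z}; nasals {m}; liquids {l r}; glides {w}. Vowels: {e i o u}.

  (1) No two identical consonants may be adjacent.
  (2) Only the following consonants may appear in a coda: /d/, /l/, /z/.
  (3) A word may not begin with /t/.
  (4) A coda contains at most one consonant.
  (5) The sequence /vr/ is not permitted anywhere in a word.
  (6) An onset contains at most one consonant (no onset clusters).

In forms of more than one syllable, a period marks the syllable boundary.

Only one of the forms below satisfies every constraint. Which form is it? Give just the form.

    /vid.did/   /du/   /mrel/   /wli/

/du/

/vid.did/ — violates constraint 1: adjacent identical consonants /dd/ → not permitted
/du/ — σ1 onset /d/, coda /∅/ ok → permitted
/mrel/ — violates constraint 6: syllable 1 onset /mr/ has 2 consonants (> 1) → not permitted
/wli/ — violates constraint 6: syllable 1 onset /wl/ has 2 consonants (> 1) → not permitted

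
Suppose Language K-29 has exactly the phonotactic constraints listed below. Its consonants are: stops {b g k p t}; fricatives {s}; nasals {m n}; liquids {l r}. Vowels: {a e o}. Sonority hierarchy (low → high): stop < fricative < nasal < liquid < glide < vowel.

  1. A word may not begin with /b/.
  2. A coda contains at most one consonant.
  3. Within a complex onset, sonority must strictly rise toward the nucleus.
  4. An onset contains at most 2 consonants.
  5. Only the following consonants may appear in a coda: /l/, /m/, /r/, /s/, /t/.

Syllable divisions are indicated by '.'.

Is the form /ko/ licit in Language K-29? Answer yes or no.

yes

/ko/ — σ1 onset /k/, coda /∅/ ok → licit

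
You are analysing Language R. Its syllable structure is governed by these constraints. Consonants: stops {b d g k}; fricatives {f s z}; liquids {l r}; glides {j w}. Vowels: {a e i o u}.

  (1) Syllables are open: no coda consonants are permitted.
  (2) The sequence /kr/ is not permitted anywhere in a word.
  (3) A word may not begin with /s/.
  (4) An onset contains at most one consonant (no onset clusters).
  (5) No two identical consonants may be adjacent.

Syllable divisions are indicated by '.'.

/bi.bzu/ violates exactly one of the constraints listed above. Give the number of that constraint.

/bi.bzu/: syllable 2 onset /bz/ has 2 consonants (> 1).
This is a violation of constraint 4: "An onset contains at most one consonant (no onset clusters)."
The remaining constraints (1, 2, 3, 5) are satisfied.

4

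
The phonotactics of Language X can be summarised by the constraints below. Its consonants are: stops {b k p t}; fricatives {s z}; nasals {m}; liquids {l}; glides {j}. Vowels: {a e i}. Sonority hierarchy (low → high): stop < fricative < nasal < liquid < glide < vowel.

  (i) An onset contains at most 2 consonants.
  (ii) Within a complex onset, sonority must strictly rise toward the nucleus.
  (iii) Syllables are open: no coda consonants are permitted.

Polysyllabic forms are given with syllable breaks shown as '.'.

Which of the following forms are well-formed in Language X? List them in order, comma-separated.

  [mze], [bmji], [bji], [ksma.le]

[bji]

[mze] — violates constraint (ii): syllable 1 onset /mz/: /m/ (nasal, 3) → /z/ (fricative, 2) does not rise → ill-formed
[bmji] — violates constraint (i): syllable 1 onset /bmj/ has 3 consonants (> 2) → ill-formed
[bji] — σ1 onset /bj/ (1→5 rises), coda /∅/ ok → well-formed
[ksma.le] — violates constraint (i): syllable 1 onset /ksm/ has 3 consonants (> 2) → ill-formed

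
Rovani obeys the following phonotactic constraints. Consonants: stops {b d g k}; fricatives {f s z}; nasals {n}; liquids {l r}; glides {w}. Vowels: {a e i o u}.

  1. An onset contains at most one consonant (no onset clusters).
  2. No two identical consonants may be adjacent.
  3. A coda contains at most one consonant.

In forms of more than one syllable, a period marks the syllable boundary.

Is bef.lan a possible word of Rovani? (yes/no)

yes

bef.lan — σ1 onset /b/, coda /f/ ok; σ2 onset /l/, coda /n/ ok → permitted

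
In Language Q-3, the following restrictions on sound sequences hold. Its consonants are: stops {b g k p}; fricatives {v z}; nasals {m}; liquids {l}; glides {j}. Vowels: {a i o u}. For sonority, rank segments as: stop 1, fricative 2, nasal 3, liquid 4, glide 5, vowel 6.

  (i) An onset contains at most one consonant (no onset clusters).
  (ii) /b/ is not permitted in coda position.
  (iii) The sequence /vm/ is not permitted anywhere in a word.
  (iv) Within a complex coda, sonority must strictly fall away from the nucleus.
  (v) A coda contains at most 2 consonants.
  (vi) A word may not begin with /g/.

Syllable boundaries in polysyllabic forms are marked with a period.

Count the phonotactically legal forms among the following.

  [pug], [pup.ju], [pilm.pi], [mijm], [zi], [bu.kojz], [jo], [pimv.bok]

8

[pug] — σ1 onset /p/, coda /g/ ok → phonotactically legal
[pup.ju] — σ1 onset /p/, coda /p/ ok; σ2 onset /j/, coda /∅/ ok → phonotactically legal
[pilm.pi] — σ1 onset /p/, coda /lm/ (4→3 falls) ok; σ2 onset /p/, coda /∅/ ok → phonotactically legal
[mijm] — σ1 onset /m/, coda /jm/ (5→3 falls) ok → phonotactically legal
[zi] — σ1 onset /z/, coda /∅/ ok → phonotactically legal
[bu.kojz] — σ1 onset /b/, coda /∅/ ok; σ2 onset /k/, coda /jz/ (5→2 falls) ok → phonotactically legal
[jo] — σ1 onset /j/, coda /∅/ ok → phonotactically legal
[pimv.bok] — σ1 onset /p/, coda /mv/ (3→2 falls) ok; σ2 onset /b/, coda /k/ ok → phonotactically legal
Phonotactically legal: [pug], [pup.ju], [pilm.pi], [mijm], [zi], [bu.kojz], [jo], [pimv.bok] → 8.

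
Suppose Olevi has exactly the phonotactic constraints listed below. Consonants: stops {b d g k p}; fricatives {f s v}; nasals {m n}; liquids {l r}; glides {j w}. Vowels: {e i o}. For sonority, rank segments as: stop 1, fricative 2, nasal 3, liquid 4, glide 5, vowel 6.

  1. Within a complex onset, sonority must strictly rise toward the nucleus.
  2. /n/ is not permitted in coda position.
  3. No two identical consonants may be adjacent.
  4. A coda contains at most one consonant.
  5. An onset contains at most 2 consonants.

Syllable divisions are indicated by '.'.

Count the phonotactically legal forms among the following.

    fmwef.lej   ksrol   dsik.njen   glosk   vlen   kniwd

fmwef.lej — violates constraint 5: syllable 1 onset /fmw/ has 3 consonants (> 2) → phonotactically illegal
ksrol — violates constraint 5: syllable 1 onset /ksr/ has 3 consonants (> 2) → phonotactically illegal
dsik.njen — violates constraint 2: syllable 2 coda contains /n/ → phonotactically illegal
glosk — violates constraint 4: syllable 1 coda /sk/ has 2 consonants (> 1) → phonotactically illegal
vlen — violates constraint 2: syllable 1 coda contains /n/ → phonotactically illegal
kniwd — violates constraint 4: syllable 1 coda /wd/ has 2 consonants (> 1) → phonotactically illegal
No form is phonotactically legal → 0.

0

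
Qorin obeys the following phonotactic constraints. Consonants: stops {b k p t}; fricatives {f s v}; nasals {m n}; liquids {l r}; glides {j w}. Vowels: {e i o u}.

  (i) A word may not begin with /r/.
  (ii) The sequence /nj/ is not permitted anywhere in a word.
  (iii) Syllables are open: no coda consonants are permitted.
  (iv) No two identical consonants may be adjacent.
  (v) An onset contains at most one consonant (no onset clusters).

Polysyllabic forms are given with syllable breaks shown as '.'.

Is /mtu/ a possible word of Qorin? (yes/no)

/mtu/ — violates constraint (v): syllable 1 onset /mt/ has 2 consonants (> 1) → ill-formed

no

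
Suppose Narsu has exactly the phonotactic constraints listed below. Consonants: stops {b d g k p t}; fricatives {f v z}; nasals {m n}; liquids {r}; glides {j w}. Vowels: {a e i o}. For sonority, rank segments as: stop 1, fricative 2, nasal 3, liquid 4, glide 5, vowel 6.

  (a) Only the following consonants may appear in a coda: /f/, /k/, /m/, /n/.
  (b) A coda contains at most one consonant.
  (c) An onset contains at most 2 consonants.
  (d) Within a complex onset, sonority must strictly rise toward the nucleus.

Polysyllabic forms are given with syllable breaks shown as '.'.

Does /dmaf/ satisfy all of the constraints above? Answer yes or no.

/dmaf/ — σ1 onset /dm/ (1→3 rises), coda /f/ ok → phonotactically legal

yes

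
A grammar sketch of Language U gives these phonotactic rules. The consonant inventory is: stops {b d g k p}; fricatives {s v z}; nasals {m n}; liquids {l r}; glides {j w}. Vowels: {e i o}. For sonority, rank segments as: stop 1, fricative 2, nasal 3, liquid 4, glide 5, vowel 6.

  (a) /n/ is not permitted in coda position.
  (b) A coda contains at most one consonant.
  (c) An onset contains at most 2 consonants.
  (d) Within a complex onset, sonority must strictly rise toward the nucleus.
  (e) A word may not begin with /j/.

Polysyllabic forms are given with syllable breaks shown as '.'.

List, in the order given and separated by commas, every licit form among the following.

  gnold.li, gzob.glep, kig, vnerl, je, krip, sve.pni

gnold.li — violates constraint (b): syllable 1 coda /ld/ has 2 consonants (> 1) → illicit
gzob.glep — σ1 onset /gz/ (1→2 rises), coda /b/ ok; σ2 onset /gl/ (1→4 rises), coda /p/ ok → licit
kig — σ1 onset /k/, coda /g/ ok → licit
vnerl — violates constraint (b): syllable 1 coda /rl/ has 2 consonants (> 1) → illicit
je — violates constraint (e): word begins with /j/ → illicit
krip — σ1 onset /kr/ (1→4 rises), coda /p/ ok → licit
sve.pni — violates constraint (d): syllable 1 onset /sv/: /s/ (fricative, 2) → /v/ (fricative, 2) does not rise → illicit

gzob.glep, kig, krip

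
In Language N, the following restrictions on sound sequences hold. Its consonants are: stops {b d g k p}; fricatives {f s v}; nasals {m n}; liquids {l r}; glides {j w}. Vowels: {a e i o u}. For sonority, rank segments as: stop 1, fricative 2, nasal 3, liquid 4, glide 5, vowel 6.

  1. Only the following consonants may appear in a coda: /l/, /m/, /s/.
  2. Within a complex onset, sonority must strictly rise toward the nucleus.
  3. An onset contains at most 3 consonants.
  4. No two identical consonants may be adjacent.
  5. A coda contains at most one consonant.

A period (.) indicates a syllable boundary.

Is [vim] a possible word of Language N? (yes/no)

[vim] — σ1 onset /v/, coda /m/ ok → phonotactically legal

yes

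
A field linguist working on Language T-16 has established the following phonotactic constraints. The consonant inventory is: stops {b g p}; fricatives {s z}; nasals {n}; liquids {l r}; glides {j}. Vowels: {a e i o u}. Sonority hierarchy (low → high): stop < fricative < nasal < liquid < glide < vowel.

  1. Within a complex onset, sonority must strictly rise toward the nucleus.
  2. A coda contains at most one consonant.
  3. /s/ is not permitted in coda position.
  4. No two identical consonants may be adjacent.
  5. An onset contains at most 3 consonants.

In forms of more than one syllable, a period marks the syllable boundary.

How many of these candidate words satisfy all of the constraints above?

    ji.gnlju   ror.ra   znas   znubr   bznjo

0

ji.gnlju — violates constraint 5: syllable 2 onset /gnlj/ has 4 consonants (> 3) → ill-formed
ror.ra — violates constraint 4: adjacent identical consonants /rr/ → ill-formed
znas — violates constraint 3: syllable 1 coda contains /s/ → ill-formed
znubr — violates constraint 2: syllable 1 coda /br/ has 2 consonants (> 1) → ill-formed
bznjo — violates constraint 5: syllable 1 onset /bznj/ has 4 consonants (> 3) → ill-formed
No form is well-formed → 0.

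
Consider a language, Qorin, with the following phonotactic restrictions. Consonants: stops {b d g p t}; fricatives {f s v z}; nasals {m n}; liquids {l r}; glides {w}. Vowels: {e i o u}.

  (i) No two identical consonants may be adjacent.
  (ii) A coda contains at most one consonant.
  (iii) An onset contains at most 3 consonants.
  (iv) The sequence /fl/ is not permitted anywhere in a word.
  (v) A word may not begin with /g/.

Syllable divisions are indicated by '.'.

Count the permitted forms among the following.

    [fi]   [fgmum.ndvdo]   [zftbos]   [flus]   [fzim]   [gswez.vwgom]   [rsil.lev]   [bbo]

[fi] — σ1 onset /f/, coda /∅/ ok → permitted
[fgmum.ndvdo] — violates constraint (iii): syllable 2 onset /ndvd/ has 4 consonants (> 3) → not permitted
[zftbos] — violates constraint (iii): syllable 1 onset /zftb/ has 4 consonants (> 3) → not permitted
[flus] — violates constraint (iv): contains banned sequence /fl/ → not permitted
[fzim] — σ1 onset /fz/ (2C), coda /m/ ok → permitted
[gswez.vwgom] — violates constraint (v): word begins with /g/ → not permitted
[rsil.lev] — violates constraint (i): adjacent identical consonants /ll/ → not permitted
[bbo] — violates constraint (i): adjacent identical consonants /bb/ → not permitted
Permitted: [fi], [fzim] → 2.

2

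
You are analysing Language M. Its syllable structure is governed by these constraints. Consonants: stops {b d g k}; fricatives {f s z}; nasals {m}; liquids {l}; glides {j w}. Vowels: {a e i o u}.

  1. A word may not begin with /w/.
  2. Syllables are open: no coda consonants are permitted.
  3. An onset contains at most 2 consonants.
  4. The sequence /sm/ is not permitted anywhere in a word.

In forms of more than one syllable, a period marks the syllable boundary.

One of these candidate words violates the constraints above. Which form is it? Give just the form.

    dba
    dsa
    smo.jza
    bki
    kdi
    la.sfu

dba — σ1 onset /db/ (2C), coda /∅/ ok → phonotactically legal
dsa — σ1 onset /ds/ (2C), coda /∅/ ok → phonotactically legal
smo.jza — violates constraint 4: contains banned sequence /sm/ → phonotactically illegal
bki — σ1 onset /bk/ (2C), coda /∅/ ok → phonotactically legal
kdi — σ1 onset /kd/ (2C), coda /∅/ ok → phonotactically legal
la.sfu — σ1 onset /l/, coda /∅/ ok; σ2 onset /sf/ (2C), coda /∅/ ok → phonotactically legal

smo.jza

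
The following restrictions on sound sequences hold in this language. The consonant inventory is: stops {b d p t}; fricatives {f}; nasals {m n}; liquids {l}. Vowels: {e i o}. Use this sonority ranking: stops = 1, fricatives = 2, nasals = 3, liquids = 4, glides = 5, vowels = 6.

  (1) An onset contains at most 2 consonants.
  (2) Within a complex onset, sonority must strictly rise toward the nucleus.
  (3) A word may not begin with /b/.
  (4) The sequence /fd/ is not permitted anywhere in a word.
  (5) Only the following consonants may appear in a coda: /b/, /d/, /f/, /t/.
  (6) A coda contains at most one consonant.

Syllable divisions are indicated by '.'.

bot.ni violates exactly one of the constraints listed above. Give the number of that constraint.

3

bot.ni: word begins with /b/.
This is a violation of constraint 3: "A word may not begin with /b/."
The remaining constraints (1, 2, 4, 5, 6) are satisfied.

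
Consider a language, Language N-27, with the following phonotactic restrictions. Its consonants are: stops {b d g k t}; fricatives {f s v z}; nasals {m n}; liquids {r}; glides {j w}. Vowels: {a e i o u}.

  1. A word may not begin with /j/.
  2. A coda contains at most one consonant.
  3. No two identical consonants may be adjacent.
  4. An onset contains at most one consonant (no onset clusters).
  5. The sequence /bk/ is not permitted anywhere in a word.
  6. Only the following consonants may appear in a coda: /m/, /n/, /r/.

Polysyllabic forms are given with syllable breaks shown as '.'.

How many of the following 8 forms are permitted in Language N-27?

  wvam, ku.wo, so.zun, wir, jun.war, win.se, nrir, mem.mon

4

wvam — violates constraint 4: syllable 1 onset /wv/ has 2 consonants (> 1) → not permitted
ku.wo — σ1 onset /k/, coda /∅/ ok; σ2 onset /w/, coda /∅/ ok → permitted
so.zun — σ1 onset /s/, coda /∅/ ok; σ2 onset /z/, coda /n/ ok → permitted
wir — σ1 onset /w/, coda /r/ ok → permitted
jun.war — violates constraint 1: word begins with /j/ → not permitted
win.se — σ1 onset /w/, coda /n/ ok; σ2 onset /s/, coda /∅/ ok → permitted
nrir — violates constraint 4: syllable 1 onset /nr/ has 2 consonants (> 1) → not permitted
mem.mon — violates constraint 3: adjacent identical consonants /mm/ → not permitted
Permitted: ku.wo, so.zun, wir, win.se → 4.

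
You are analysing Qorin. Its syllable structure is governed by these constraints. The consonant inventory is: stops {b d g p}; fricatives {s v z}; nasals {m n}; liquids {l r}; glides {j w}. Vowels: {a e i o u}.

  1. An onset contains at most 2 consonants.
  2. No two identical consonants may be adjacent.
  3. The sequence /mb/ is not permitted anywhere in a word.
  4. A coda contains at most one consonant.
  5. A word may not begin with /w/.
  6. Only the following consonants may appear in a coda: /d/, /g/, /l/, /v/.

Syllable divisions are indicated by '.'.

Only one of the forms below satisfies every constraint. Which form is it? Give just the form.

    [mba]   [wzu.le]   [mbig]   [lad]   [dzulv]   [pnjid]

[lad]

[mba] — violates constraint 3: contains banned sequence /mb/ → ill-formed
[wzu.le] — violates constraint 5: word begins with /w/ → ill-formed
[mbig] — violates constraint 3: contains banned sequence /mb/ → ill-formed
[lad] — σ1 onset /l/, coda /d/ ok → well-formed
[dzulv] — violates constraint 4: syllable 1 coda /lv/ has 2 consonants (> 1) → ill-formed
[pnjid] — violates constraint 1: syllable 1 onset /pnj/ has 3 consonants (> 2) → ill-formed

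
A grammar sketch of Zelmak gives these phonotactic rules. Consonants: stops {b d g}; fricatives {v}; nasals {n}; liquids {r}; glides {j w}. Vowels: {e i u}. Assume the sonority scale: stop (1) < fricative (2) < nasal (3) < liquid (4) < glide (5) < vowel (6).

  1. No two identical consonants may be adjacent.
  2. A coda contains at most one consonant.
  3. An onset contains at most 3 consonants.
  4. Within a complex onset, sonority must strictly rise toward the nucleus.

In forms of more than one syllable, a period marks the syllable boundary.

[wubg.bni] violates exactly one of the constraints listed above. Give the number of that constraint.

2

[wubg.bni]: syllable 1 coda /bg/ has 2 consonants (> 1).
This is a violation of constraint 2: "A coda contains at most one consonant."
The remaining constraints (1, 3, 4) are satisfied.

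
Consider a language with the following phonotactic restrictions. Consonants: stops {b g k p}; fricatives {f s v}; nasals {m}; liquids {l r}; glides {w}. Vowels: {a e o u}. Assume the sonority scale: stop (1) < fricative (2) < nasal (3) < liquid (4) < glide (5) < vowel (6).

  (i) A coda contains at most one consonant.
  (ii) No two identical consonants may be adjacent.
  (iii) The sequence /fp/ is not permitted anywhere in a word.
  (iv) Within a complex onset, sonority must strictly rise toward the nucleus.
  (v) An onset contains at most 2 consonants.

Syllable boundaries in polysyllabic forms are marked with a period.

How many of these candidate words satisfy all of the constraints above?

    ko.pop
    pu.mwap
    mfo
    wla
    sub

ko.pop — σ1 onset /k/, coda /∅/ ok; σ2 onset /p/, coda /p/ ok → permitted
pu.mwap — σ1 onset /p/, coda /∅/ ok; σ2 onset /mw/ (3→5 rises), coda /p/ ok → permitted
mfo — violates constraint (iv): syllable 1 onset /mf/: /m/ (nasal, 3) → /f/ (fricative, 2) does not rise → not permitted
wla — violates constraint (iv): syllable 1 onset /wl/: /w/ (glide, 5) → /l/ (liquid, 4) does not rise → not permitted
sub — σ1 onset /s/, coda /b/ ok → permitted
Permitted: ko.pop, pu.mwap, sub → 3.

3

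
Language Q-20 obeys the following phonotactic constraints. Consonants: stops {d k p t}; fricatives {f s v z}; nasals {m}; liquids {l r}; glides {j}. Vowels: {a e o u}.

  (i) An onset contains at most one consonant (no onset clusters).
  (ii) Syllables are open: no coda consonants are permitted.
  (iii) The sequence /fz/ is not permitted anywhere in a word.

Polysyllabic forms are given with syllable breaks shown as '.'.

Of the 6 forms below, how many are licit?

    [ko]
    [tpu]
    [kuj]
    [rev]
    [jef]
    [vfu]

1

[ko] — σ1 onset /k/, coda /∅/ ok → licit
[tpu] — violates constraint (i): syllable 1 onset /tp/ has 2 consonants (> 1) → illicit
[kuj] — violates constraint (ii): syllable 1 coda /j/ has 1 consonant (> 0) → illicit
[rev] — violates constraint (ii): syllable 1 coda /v/ has 1 consonant (> 0) → illicit
[jef] — violates constraint (ii): syllable 1 coda /f/ has 1 consonant (> 0) → illicit
[vfu] — violates constraint (i): syllable 1 onset /vf/ has 2 consonants (> 1) → illicit
Licit: [ko] → 1.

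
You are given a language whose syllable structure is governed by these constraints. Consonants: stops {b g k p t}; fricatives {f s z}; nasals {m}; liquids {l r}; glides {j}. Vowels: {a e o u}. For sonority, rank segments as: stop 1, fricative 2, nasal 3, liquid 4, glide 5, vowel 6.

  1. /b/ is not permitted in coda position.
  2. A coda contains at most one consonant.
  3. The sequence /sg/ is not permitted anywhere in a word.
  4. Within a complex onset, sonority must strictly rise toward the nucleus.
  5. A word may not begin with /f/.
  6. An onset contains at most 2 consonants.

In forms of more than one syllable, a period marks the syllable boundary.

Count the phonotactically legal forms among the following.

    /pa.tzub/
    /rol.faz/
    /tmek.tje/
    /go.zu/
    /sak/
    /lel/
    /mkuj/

5

/pa.tzub/ — violates constraint 1: syllable 2 coda contains /b/ → phonotactically illegal
/rol.faz/ — σ1 onset /r/, coda /l/ ok; σ2 onset /f/, coda /z/ ok → phonotactically legal
/tmek.tje/ — σ1 onset /tm/ (1→3 rises), coda /k/ ok; σ2 onset /tj/ (1→5 rises), coda /∅/ ok → phonotactically legal
/go.zu/ — σ1 onset /g/, coda /∅/ ok; σ2 onset /z/, coda /∅/ ok → phonotactically legal
/sak/ — σ1 onset /s/, coda /k/ ok → phonotactically legal
/lel/ — σ1 onset /l/, coda /l/ ok → phonotactically legal
/mkuj/ — violates constraint 4: syllable 1 onset /mk/: /m/ (nasal, 3) → /k/ (stop, 1) does not rise → phonotactically illegal
Phonotactically legal: /rol.faz/, /tmek.tje/, /go.zu/, /sak/, /lel/ → 5.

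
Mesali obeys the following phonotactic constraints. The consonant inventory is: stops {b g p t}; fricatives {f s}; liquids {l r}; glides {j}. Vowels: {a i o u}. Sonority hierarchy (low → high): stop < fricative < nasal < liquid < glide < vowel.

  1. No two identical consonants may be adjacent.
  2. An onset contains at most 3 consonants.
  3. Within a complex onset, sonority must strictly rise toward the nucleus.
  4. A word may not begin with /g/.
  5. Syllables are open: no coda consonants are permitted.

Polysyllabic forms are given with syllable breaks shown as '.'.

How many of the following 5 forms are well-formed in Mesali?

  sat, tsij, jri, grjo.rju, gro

sat — violates constraint 5: syllable 1 coda /t/ has 1 consonant (> 0) → ill-formed
tsij — violates constraint 5: syllable 1 coda /j/ has 1 consonant (> 0) → ill-formed
jri — violates constraint 3: syllable 1 onset /jr/: /j/ (glide, 5) → /r/ (liquid, 4) does not rise → ill-formed
grjo.rju — violates constraint 4: word begins with /g/ → ill-formed
gro — violates constraint 4: word begins with /g/ → ill-formed
No form is well-formed → 0.

0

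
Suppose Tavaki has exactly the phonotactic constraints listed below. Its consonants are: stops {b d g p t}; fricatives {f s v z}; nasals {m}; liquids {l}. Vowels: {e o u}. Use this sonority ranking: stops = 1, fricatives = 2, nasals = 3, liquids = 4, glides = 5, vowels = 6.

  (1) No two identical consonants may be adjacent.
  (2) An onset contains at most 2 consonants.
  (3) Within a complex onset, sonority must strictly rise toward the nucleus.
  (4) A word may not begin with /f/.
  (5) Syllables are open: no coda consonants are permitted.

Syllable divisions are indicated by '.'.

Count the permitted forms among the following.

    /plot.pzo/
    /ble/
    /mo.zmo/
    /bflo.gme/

2

/plot.pzo/ — violates constraint 5: syllable 1 coda /t/ has 1 consonant (> 0) → not permitted
/ble/ — σ1 onset /bl/ (1→4 rises), coda /∅/ ok → permitted
/mo.zmo/ — σ1 onset /m/, coda /∅/ ok; σ2 onset /zm/ (2→3 rises), coda /∅/ ok → permitted
/bflo.gme/ — violates constraint 2: syllable 1 onset /bfl/ has 3 consonants (> 2) → not permitted
Permitted: /ble/, /mo.zmo/ → 2.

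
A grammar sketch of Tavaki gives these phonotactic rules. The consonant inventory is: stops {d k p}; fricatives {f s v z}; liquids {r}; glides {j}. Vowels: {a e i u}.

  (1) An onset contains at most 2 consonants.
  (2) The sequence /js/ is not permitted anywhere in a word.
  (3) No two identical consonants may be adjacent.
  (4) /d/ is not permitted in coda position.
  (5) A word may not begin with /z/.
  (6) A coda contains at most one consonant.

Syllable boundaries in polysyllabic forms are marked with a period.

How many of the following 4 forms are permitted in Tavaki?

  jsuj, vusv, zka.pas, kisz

0

jsuj — violates constraint 2: contains banned sequence /js/ → not permitted
vusv — violates constraint 6: syllable 1 coda /sv/ has 2 consonants (> 1) → not permitted
zka.pas — violates constraint 5: word begins with /z/ → not permitted
kisz — violates constraint 6: syllable 1 coda /sz/ has 2 consonants (> 1) → not permitted
No form is permitted → 0.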